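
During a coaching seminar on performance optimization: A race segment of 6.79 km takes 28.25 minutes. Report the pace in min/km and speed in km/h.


Pace = time / distance = 28.25 min / 6.79 km = 4.1605 min/km
Speed = distance / time_in_hours = 6.79 / 0.4708 hr
Speed = 14.4212 km/h

4.1605 min/km, 14.4212 km/h


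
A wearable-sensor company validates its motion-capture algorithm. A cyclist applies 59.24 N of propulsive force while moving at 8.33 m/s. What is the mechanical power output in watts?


P = F * v
P = 59.24 * 8.33
P = 493.4692 W

493.4692 W


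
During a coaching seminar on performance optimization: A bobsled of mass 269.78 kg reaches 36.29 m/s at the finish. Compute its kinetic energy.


KE = 0.5 * m * v^2
KE = 0.5 * 269.78 * 36.29^2
KE = 0.5 * 269.78 * 1316.9641 = 177645.2874 J

177645.2874 J


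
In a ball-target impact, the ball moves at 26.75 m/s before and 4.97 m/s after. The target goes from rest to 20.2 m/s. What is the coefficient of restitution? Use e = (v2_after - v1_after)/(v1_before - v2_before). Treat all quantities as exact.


e = (v2_after - v1_after) / (v1_before - v2_before)
Numerator = 20.2 - 4.97 = 15.23
Denominator = 26.75 - 0 = 26.75
e = 15.23 / 26.75 = 0.5693

0.5693


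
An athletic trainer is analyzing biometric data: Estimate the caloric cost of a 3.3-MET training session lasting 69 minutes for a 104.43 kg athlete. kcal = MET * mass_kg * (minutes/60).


kcal = MET * mass * time_hr
Convert time: 69 min = 1.15 hr
kcal = 3.3 * 104.43 * 1.15
kcal = 396.3118 kcal

396.3118 kcal


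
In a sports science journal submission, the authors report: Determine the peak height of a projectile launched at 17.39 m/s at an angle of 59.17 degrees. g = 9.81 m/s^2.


H = (v*sin(theta))^2 / (2*g)
vy = v*sin(theta) = 17.39 * sin(59.17 deg) = 14.9326 m/s
H = vy^2 / (2*g) = 222.984 / (2*9.81)
H = 222.984 / 19.62 = 11.3651 m

11.3651 m


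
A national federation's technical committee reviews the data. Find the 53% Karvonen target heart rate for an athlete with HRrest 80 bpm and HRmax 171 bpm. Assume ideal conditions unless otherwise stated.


Target = HRrest + pct*(HRmax - HRrest)
Heart rate reserve = HRmax - HRrest = 171 - 80 = 91 bpm
Fraction = 53% = 0.53
Target = 80 + 0.53 * 91
Target = 80 + 48.23 = 128.23 bpm

128.23 bpm


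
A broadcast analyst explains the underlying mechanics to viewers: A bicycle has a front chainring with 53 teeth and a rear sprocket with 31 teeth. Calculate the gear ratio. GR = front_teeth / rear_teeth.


GR = front_teeth / rear_teeth
GR = 53 / 31
GR = 1.7097

1.7097


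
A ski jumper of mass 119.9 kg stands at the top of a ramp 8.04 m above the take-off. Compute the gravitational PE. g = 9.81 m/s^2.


PE = m * g * h
PE = 119.9 * 9.81 * 8.04
PE = 1176.219 * 8.04 = 9456.8008 J

9456.8008 J


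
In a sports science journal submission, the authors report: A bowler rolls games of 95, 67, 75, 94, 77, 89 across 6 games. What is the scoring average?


Average = sum / n
Sum = 497
Average = 497 / 6 = 82.8333

82.8333


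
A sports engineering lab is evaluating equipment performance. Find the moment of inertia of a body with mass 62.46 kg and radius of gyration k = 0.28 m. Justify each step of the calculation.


I = m * k^2
I = 62.46 * 0.28^2
I = 62.46 * 0.0784 = 4.8969 kg*m^2

4.8969 kg*m^2


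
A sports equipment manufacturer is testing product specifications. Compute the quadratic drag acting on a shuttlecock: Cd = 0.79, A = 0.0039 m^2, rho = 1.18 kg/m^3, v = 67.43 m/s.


Fd = 0.5 * Cd * rho * A * v^2
Fd = 0.5 * 0.79 * 1.18 * 0.0039 * 67.43^2
v^2 = 4546.8049
Fd = 0.5 * 0.79 * 1.18 * 0.0039 * 4546.8049 = 8.2651 N

8.2651 N


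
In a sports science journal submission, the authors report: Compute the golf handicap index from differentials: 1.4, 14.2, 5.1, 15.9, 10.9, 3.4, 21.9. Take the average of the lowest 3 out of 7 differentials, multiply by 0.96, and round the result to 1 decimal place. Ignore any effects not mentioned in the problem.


All differentials: 1.4, 14.2, 5.1, 15.9, 10.9, 3.4, 21.9
Sorted: 1.4, 3.4, 5.1, 10.9, 14.2, 15.9, 21.9
Best 3: 1.4, 3.4, 5.1
Average of best = 9.9 / 3 = 3.3
Raw index = 3.3 * 0.96 = 3.168
Handicap index = round(3.168, 1) = 3.2

3.2


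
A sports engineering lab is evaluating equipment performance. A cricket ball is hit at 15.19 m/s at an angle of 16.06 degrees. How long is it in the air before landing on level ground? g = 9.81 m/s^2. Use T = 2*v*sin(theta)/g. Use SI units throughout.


T = 2*v*sin(theta)/g
sin(theta) = sin(16.06 deg) = 0.2766
T = 2*15.19*0.2766 / 9.81
T = 8.4044 / 9.81 = 0.8567 s

0.8567 s


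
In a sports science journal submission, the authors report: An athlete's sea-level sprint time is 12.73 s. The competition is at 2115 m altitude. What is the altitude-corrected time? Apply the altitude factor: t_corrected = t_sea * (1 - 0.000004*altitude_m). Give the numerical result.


Correction factor = 1 - 0.000004 * 2115 = 0.99154
t_corrected = t_sea * factor = 12.73 * 0.99154
t_corrected = 12.6223 s

12.6223 s


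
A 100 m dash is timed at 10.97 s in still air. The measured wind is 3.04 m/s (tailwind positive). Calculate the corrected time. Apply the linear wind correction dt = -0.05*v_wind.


dt = -0.05 * v_wind = -0.05 * 3.04 = -0.152 s
t_corrected = t_still + dt = 10.97 + (-0.152)
t_corrected = 10.818 s

10.818 s


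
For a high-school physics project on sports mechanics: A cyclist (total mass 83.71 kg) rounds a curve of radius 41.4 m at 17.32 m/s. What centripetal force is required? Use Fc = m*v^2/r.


Fc = m * v^2 / r
v^2 = 17.32^2 = 299.9824
Fc = 83.71 * 299.9824 / 41.4
Fc = 25111.5267 / 41.4 = 606.5586 N

606.5586 N


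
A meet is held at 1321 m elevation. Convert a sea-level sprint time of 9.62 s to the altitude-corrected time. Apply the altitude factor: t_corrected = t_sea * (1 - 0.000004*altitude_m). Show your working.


Correction factor = 1 - 0.000004 * 1321 = 0.994716
t_corrected = t_sea * factor = 9.62 * 0.994716
t_corrected = 9.5692 s

9.5692 s


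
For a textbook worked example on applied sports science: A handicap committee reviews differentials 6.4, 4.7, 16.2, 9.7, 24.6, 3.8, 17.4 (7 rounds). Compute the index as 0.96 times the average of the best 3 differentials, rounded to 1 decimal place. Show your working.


All differentials: 6.4, 4.7, 16.2, 9.7, 24.6, 3.8, 17.4
Sorted: 3.8, 4.7, 6.4, 9.7, 16.2, 17.4, 24.6
Best 3: 3.8, 4.7, 6.4
Average of best = 14.9 / 3 = 4.9667
Raw index = 4.9667 * 0.96 = 4.768
Handicap index = round(4.768, 1) = 4.8

4.8


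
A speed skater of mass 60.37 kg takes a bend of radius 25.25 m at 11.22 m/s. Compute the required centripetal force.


Fc = m * v^2 / r
v^2 = 11.22^2 = 125.8884
Fc = 60.37 * 125.8884 / 25.25
Fc = 7599.8827 / 25.25 = 300.9855 N

300.9855 N


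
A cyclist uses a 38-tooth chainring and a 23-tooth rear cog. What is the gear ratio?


GR = front_teeth / rear_teeth
GR = 38 / 23
GR = 1.6522

1.6522


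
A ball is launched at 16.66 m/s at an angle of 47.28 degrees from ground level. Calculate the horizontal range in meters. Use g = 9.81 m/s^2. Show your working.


R = v^2 * sin(2*theta) / g
Convert angle to radians: theta = 47.28 deg = 0.8252 rad
sin(2*theta) = sin(1.6504) = 0.9968
R = 16.66^2 * 0.9968 / 9.81
R = 277.5556 * 0.9968 / 9.81 = 28.2036 m

28.2036 m


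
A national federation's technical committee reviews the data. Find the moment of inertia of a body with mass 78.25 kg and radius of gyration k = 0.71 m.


I = m * k^2
I = 78.25 * 0.71^2
I = 78.25 * 0.5041 = 39.4458 kg*m^2

39.4458 kg*m^2


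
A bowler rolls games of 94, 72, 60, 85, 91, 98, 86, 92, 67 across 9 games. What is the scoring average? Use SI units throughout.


Average = sum / n
Sum = 745
Average = 745 / 9 = 82.7778

82.7778


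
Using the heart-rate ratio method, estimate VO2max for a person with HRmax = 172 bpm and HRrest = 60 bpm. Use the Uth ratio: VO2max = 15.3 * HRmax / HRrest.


VO2max = 15.3 * HRmax / HRrest
VO2max = 15.3 * 172 / 60
VO2max = 2631.6 / 60 = 43.86 mL/kg/min

43.86 mL/kg/min


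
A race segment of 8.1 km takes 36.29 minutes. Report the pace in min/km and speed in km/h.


Pace = time / distance = 36.29 min / 8.1 km = 4.4802 min/km
Speed = distance / time_in_hours = 8.1 / 0.6048 hr
Speed = 13.3921 km/h

4.4802 min/km, 13.3921 km/h


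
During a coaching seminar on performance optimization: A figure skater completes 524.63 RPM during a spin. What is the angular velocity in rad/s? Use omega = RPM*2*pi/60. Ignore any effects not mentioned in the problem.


omega = RPM * 2 * pi / 60
omega = 524.63 * 2 * 3.14159 / 60
omega = 3296.3475 / 60 = 54.9391 rad/s

54.9391 rad/s


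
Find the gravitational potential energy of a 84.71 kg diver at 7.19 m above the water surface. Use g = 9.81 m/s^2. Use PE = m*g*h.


PE = m * g * h
PE = 84.71 * 9.81 * 7.19
PE = 831.0051 * 7.19 = 5974.9267 J

5974.9267 J


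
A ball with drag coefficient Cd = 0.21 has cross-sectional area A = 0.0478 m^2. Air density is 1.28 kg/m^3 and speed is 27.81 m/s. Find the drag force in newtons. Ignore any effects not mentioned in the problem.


Fd = 0.5 * Cd * rho * A * v^2
Fd = 0.5 * 0.21 * 1.28 * 0.0478 * 27.81^2
v^2 = 773.3961
Fd = 0.5 * 0.21 * 1.28 * 0.0478 * 773.3961 = 4.9685 N

4.9685 N


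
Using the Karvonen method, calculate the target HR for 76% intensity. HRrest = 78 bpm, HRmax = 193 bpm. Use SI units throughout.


Target = HRrest + pct*(HRmax - HRrest)
Heart rate reserve = HRmax - HRrest = 193 - 78 = 115 bpm
Fraction = 76% = 0.76
Target = 78 + 0.76 * 115
Target = 78 + 87.4 = 165.4 bpm

165.4 bpm


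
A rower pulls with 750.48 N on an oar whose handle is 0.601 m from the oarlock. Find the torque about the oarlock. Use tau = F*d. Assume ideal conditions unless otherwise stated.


tau = F * d
tau = 750.48 * 0.601
tau = 451.0385 N*m

451.0385 N*m


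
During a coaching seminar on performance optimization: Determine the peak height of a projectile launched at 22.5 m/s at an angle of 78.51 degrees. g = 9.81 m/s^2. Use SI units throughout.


H = (v*sin(theta))^2 / (2*g)
vy = v*sin(theta) = 22.5 * sin(78.51 deg) = 22.0491 m/s
H = vy^2 / (2*g) = 486.1623 / (2*9.81)
H = 486.1623 / 19.62 = 24.7789 m

24.7789 m


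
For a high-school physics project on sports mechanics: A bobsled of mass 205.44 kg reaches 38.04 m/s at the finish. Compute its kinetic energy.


KE = 0.5 * m * v^2
KE = 0.5 * 205.44 * 38.04^2
KE = 0.5 * 205.44 * 1447.0416 = 148640.1132 J

148640.1132 J


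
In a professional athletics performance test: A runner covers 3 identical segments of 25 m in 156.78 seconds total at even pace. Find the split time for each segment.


Split time = total_time / n_laps = 156.78 / 3
Split time = 52.26 s per lap

52.26 s


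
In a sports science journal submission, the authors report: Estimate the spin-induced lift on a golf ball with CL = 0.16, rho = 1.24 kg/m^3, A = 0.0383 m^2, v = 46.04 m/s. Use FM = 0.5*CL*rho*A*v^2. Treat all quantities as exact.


FM = 0.5 * CL * rho * A * v^2
FM = 0.5 * 0.16 * 1.24 * 0.0383 * 46.04^2
v^2 = 2119.6816
FM = 0.5 * 0.16 * 1.24 * 0.0383 * 2119.6816 = 8.0534 N

8.0534 N


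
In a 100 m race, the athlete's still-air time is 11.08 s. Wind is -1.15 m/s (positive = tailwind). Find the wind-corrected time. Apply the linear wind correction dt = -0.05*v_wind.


dt = -0.05 * v_wind = -0.05 * -1.15 = 0.0575 s
t_corrected = t_still + dt = 11.08 + (0.0575)
t_corrected = 11.1375 s

11.1375 s


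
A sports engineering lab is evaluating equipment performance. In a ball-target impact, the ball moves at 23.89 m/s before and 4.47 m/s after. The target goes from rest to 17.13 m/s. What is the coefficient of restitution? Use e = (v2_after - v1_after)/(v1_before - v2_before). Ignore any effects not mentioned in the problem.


e = (v2_after - v1_after) / (v1_before - v2_before)
Numerator = 17.13 - 4.47 = 12.66
Denominator = 23.89 - 0 = 23.89
e = 12.66 / 23.89 = 0.5299

0.5299


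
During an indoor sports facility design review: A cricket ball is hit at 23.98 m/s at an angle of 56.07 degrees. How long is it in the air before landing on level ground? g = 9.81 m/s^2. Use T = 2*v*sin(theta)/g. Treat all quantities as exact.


T = 2*v*sin(theta)/g
sin(theta) = sin(56.07 deg) = 0.8297
T = 2*23.98*0.8297 / 9.81
T = 39.7934 / 9.81 = 4.0564 s

4.0564 s


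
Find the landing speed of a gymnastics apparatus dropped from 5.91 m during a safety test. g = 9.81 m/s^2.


v = sqrt(2 * g * h)
v = sqrt(2 * 9.81 * 5.91)
v = sqrt(115.9542) = 10.7682 m/s

10.7682 m/s


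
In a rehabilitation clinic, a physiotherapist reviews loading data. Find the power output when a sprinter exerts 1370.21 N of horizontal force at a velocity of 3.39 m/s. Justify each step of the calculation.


P = F * v
P = 1370.21 * 3.39
P = 4645.0119 W

4645.0119 W


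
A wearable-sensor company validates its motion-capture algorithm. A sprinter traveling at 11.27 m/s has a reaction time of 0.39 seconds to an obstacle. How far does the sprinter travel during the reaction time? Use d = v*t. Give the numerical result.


d = v * t
d = 11.27 * 0.39
d = 4.3953 m

4.3953 m


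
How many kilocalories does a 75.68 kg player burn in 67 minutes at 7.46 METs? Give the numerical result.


kcal = MET * mass * time_hr
Convert time: 67 min = 1.1167 hr
kcal = 7.46 * 75.68 * 1.1167
kcal = 630.4396 kcal

630.4396 kcal


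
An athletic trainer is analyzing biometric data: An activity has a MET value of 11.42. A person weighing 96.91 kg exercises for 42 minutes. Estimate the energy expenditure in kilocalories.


kcal = MET * mass * time_hr
Convert time: 42 min = 0.7 hr
kcal = 11.42 * 96.91 * 0.7
kcal = 774.6985 kcal

774.6985 kcal


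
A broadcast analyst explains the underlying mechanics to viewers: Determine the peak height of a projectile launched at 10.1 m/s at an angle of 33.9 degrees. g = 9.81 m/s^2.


H = (v*sin(theta))^2 / (2*g)
vy = v*sin(theta) = 10.1 * sin(33.9 deg) = 5.6332 m/s
H = vy^2 / (2*g) = 31.7332 / (2*9.81)
H = 31.7332 / 19.62 = 1.6174 m

1.6174 m


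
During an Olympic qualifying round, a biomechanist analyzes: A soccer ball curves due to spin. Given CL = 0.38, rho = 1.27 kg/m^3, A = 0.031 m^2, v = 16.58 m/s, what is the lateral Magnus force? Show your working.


FM = 0.5 * CL * rho * A * v^2
FM = 0.5 * 0.38 * 1.27 * 0.031 * 16.58^2
v^2 = 274.8964
FM = 0.5 * 0.38 * 1.27 * 0.031 * 274.8964 = 2.0563 N

2.0563 N


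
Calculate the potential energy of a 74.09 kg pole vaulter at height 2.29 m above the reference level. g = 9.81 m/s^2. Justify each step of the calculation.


PE = m * g * h
PE = 74.09 * 9.81 * 2.29
PE = 726.8229 * 2.29 = 1664.4244 J

1664.4244 J


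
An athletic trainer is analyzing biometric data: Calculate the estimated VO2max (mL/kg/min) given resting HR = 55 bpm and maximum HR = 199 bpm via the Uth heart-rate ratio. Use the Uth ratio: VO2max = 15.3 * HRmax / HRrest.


VO2max = 15.3 * HRmax / HRrest
VO2max = 15.3 * 199 / 55
VO2max = 3044.7 / 55 = 55.3582 mL/kg/min

55.3582 mL/kg/min


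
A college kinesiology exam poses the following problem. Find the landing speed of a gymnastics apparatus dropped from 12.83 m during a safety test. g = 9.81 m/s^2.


v = sqrt(2 * g * h)
v = sqrt(2 * 9.81 * 12.83)
v = sqrt(251.7246) = 15.8658 m/s

15.8658 m/s


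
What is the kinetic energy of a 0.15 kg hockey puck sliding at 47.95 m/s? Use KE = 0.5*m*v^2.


KE = 0.5 * m * v^2
KE = 0.5 * 0.15 * 47.95^2
KE = 0.5 * 0.15 * 2299.2025 = 172.4402 J

172.4402 J


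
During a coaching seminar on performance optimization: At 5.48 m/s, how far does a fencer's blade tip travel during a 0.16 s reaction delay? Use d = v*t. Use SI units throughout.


d = v * t
d = 5.48 * 0.16
d = 0.8768 m

0.8768 m


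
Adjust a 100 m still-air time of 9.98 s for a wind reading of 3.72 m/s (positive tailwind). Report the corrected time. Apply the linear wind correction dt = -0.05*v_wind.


dt = -0.05 * v_wind = -0.05 * 3.72 = -0.186 s
t_corrected = t_still + dt = 9.98 + (-0.186)
t_corrected = 9.794 s

9.794 s


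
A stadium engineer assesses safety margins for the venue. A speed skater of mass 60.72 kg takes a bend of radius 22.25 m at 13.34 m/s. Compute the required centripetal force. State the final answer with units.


Fc = m * v^2 / r
v^2 = 13.34^2 = 177.9556
Fc = 60.72 * 177.9556 / 22.25
Fc = 10805.464 / 22.25 = 485.6388 N

485.6388 N


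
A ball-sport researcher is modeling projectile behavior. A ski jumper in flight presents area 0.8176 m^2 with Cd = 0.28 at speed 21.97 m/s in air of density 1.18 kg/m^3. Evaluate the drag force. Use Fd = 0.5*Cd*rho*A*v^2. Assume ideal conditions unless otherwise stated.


Fd = 0.5 * Cd * rho * A * v^2
Fd = 0.5 * 0.28 * 1.18 * 0.8176 * 21.97^2
v^2 = 482.6809
Fd = 0.5 * 0.28 * 1.18 * 0.8176 * 482.6809 = 65.1945 N

65.1945 N


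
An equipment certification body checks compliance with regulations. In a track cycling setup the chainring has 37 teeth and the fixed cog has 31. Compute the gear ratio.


GR = front_teeth / rear_teeth
GR = 37 / 31
GR = 1.1935

1.1935


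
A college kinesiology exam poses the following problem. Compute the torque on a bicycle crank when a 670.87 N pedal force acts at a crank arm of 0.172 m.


tau = F * d
tau = 670.87 * 0.172
tau = 115.3896 N*m

115.3896 N*m


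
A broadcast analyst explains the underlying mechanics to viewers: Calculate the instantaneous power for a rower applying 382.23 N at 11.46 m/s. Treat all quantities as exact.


P = F * v
P = 382.23 * 11.46
P = 4380.3558 W

4380.3558 W


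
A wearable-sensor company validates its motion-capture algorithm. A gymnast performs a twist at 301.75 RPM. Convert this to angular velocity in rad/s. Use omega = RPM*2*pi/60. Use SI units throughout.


omega = RPM * 2 * pi / 60
omega = 301.75 * 2 * 3.14159 / 60
omega = 1895.9512 / 60 = 31.5992 rad/s

31.5992 rad/s


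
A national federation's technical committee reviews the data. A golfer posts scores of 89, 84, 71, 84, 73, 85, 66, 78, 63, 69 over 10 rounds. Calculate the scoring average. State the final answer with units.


Average = sum / n
Sum = 762
Average = 762 / 10 = 76.2

76.2


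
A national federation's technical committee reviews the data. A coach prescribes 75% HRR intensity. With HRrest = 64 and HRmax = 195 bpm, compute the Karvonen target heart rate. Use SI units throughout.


Target = HRrest + pct*(HRmax - HRrest)
Heart rate reserve = HRmax - HRrest = 195 - 64 = 131 bpm
Fraction = 75% = 0.75
Target = 64 + 0.75 * 131
Target = 64 + 98.25 = 162.25 bpm

162.25 bpm


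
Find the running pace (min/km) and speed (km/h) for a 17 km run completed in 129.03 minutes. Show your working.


Pace = time / distance = 129.03 min / 17 km = 7.59 min/km
Speed = distance / time_in_hours = 17 / 2.1505 hr
Speed = 7.9051 km/h

7.59 min/km, 7.9051 km/h


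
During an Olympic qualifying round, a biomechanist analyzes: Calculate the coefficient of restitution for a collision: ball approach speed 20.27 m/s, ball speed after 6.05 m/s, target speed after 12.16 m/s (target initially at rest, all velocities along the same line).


e = (v2_after - v1_after) / (v1_before - v2_before)
Numerator = 12.16 - 6.05 = 6.11
Denominator = 20.27 - 0 = 20.27
e = 6.11 / 20.27 = 0.3014

0.3014


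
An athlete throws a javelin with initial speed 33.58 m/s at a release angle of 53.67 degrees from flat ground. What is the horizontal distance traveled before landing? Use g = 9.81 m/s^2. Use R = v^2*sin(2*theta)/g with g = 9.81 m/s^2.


R = v^2 * sin(2*theta) / g
Convert angle to radians: theta = 53.67 deg = 0.9367 rad
sin(2*theta) = sin(1.8734) = 0.9546
R = 33.58^2 * 0.9546 / 9.81
R = 1127.6164 * 0.9546 / 9.81 = 109.7217 m

109.7217 m


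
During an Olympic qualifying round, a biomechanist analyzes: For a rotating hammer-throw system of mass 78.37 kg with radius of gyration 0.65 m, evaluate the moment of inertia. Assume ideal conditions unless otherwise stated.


I = m * k^2
I = 78.37 * 0.65^2
I = 78.37 * 0.4225 = 33.1113 kg*m^2

33.1113 kg*m^2


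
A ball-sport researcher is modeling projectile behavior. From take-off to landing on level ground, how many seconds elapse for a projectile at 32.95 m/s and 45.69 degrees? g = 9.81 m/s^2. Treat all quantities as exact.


T = 2*v*sin(theta)/g
sin(theta) = sin(45.69 deg) = 0.7156
T = 2*32.95*0.7156 / 9.81
T = 47.1561 / 9.81 = 4.8069 s

4.8069 s


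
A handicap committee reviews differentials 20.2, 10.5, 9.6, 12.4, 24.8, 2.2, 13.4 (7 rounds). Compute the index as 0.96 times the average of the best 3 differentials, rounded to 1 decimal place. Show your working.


All differentials: 20.2, 10.5, 9.6, 12.4, 24.8, 2.2, 13.4
Sorted: 2.2, 9.6, 10.5, 12.4, 13.4, 20.2, 24.8
Best 3: 2.2, 9.6, 10.5
Average of best = 22.3 / 3 = 7.4333
Raw index = 7.4333 * 0.96 = 7.136
Handicap index = round(7.136, 1) = 7.1

7.1


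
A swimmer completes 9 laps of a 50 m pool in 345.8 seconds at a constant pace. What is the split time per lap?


Split time = total_time / n_laps = 345.8 / 9
Split time = 38.4222 s per lap

38.4222 s


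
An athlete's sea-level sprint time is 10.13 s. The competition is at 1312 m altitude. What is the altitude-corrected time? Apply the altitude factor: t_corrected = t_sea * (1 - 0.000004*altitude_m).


Correction factor = 1 - 0.000004 * 1312 = 0.994752
t_corrected = t_sea * factor = 10.13 * 0.994752
t_corrected = 10.0768 s

10.0768 s


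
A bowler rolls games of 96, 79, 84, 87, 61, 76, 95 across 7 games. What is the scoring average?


Average = sum / n
Sum = 578
Average = 578 / 7 = 82.5714

82.5714


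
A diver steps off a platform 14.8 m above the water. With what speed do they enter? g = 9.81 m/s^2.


v = sqrt(2 * g * h)
v = sqrt(2 * 9.81 * 14.8)
v = sqrt(290.376) = 17.0404 m/s

17.0404 m/s


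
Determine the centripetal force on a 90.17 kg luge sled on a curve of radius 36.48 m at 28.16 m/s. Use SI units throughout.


Fc = m * v^2 / r
v^2 = 28.16^2 = 792.9856
Fc = 90.17 * 792.9856 / 36.48
Fc = 71503.5116 / 36.48 = 1960.0743 N

1960.0743 N


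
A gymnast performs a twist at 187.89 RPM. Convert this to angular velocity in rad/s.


omega = RPM * 2 * pi / 60
omega = 187.89 * 2 * 3.14159 / 60
omega = 1180.5477 / 60 = 19.6758 rad/s

19.6758 rad/s


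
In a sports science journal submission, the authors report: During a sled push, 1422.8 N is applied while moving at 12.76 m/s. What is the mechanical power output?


P = F * v
P = 1422.8 * 12.76
P = 18154.928 W

18154.928 W


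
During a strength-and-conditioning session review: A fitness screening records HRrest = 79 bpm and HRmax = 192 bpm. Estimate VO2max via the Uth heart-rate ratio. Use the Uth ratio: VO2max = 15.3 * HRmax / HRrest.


VO2max = 15.3 * HRmax / HRrest
VO2max = 15.3 * 192 / 79
VO2max = 2937.6 / 79 = 37.1848 mL/kg/min

37.1848 mL/kg/min


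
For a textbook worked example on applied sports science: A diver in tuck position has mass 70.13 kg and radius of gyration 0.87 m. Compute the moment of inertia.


I = m * k^2
I = 70.13 * 0.87^2
I = 70.13 * 0.7569 = 53.0814 kg*m^2

53.0814 kg*m^2


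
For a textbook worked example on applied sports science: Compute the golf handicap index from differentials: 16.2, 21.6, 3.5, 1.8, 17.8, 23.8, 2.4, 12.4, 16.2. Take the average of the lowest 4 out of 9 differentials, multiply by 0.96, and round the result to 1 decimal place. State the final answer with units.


All differentials: 16.2, 21.6, 3.5, 1.8, 17.8, 23.8, 2.4, 12.4, 16.2
Sorted: 1.8, 2.4, 3.5, 12.4, 16.2, 16.2, 17.8, 21.6, 23.8
Best 4: 1.8, 2.4, 3.5, 12.4
Average of best = 20.1 / 4 = 5.025
Raw index = 5.025 * 0.96 = 4.824
Handicap index = round(4.824, 1) = 4.8

4.8


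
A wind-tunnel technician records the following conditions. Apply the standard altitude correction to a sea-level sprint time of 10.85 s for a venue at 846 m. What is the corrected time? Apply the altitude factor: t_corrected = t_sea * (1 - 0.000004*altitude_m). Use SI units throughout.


Correction factor = 1 - 0.000004 * 846 = 0.996616
t_corrected = t_sea * factor = 10.85 * 0.996616
t_corrected = 10.8133 s

10.8133 s


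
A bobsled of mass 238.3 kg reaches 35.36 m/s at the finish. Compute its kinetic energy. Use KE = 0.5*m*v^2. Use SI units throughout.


KE = 0.5 * m * v^2
KE = 0.5 * 238.3 * 35.36^2
KE = 0.5 * 238.3 * 1250.3296 = 148976.7718 J

148976.7718 J


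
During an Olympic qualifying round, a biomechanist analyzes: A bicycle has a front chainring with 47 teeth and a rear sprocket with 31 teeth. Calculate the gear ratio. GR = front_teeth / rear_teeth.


GR = front_teeth / rear_teeth
GR = 47 / 31
GR = 1.5161

1.5161


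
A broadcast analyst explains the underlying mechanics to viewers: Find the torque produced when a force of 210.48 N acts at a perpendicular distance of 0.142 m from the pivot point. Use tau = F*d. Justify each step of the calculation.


tau = F * d
tau = 210.48 * 0.142
tau = 29.8882 N*m

29.8882 N*m


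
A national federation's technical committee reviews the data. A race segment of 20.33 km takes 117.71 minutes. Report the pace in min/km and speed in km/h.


Pace = time / distance = 117.71 min / 20.33 km = 5.79 min/km
Speed = distance / time_in_hours = 20.33 / 1.9618 hr
Speed = 10.3628 km/h

5.79 min/km, 10.3628 km/h


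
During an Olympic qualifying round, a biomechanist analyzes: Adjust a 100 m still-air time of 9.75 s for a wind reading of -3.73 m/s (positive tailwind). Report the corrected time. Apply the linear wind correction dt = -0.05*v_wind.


dt = -0.05 * v_wind = -0.05 * -3.73 = 0.1865 s
t_corrected = t_still + dt = 9.75 + (0.1865)
t_corrected = 9.9365 s

9.9365 s


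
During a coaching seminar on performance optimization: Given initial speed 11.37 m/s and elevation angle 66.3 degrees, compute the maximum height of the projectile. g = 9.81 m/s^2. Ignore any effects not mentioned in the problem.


H = (v*sin(theta))^2 / (2*g)
vy = v*sin(theta) = 11.37 * sin(66.3 deg) = 10.4111 m/s
H = vy^2 / (2*g) = 108.3907 / (2*9.81)
H = 108.3907 / 19.62 = 5.5245 m

5.5245 m


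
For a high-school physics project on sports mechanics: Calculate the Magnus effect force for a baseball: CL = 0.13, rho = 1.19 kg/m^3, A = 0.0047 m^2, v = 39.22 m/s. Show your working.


FM = 0.5 * CL * rho * A * v^2
FM = 0.5 * 0.13 * 1.19 * 0.0047 * 39.22^2
v^2 = 1538.2084
FM = 0.5 * 0.13 * 1.19 * 0.0047 * 1538.2084 = 0.5592 N

0.5592 N


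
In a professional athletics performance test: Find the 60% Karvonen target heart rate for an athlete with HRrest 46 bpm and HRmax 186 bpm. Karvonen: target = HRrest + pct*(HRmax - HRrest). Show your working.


Target = HRrest + pct*(HRmax - HRrest)
Heart rate reserve = HRmax - HRrest = 186 - 46 = 140 bpm
Fraction = 60% = 0.6
Target = 46 + 0.6 * 140
Target = 46 + 84 = 130 bpm

130 bpm


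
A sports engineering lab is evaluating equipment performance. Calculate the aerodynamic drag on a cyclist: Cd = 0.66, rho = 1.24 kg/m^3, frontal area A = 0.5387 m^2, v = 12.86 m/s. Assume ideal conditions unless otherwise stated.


Fd = 0.5 * Cd * rho * A * v^2
Fd = 0.5 * 0.66 * 1.24 * 0.5387 * 12.86^2
v^2 = 165.3796
Fd = 0.5 * 0.66 * 1.24 * 0.5387 * 165.3796 = 36.4556 N

36.4556 N


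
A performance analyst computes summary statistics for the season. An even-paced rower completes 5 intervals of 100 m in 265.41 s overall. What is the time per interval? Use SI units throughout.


Split time = total_time / n_laps = 265.41 / 5
Split time = 53.082 s per lap

53.082 s


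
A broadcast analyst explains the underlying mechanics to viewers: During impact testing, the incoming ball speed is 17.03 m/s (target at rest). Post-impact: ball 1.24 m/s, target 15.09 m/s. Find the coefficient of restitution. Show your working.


e = (v2_after - v1_after) / (v1_before - v2_before)
Numerator = 15.09 - 1.24 = 13.85
Denominator = 17.03 - 0 = 17.03
e = 13.85 / 17.03 = 0.8133

0.8133


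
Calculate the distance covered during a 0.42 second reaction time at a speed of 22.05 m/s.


d = v * t
d = 22.05 * 0.42
d = 9.261 m

9.261 m


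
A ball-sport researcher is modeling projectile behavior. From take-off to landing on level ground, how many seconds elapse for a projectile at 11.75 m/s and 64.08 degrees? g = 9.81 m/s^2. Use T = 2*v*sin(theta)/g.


T = 2*v*sin(theta)/g
sin(theta) = sin(64.08 deg) = 0.8994
T = 2*11.75*0.8994 / 9.81
T = 21.136 / 9.81 = 2.1545 s

2.1545 s


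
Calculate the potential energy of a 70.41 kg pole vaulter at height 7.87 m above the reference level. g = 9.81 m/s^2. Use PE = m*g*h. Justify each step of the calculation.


PE = m * g * h
PE = 70.41 * 9.81 * 7.87
PE = 690.7221 * 7.87 = 5435.9829 J

5435.9829 J


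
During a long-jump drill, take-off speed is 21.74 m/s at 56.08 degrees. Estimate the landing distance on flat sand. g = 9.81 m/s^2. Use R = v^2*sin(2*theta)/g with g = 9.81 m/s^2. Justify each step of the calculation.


R = v^2 * sin(2*theta) / g
Convert angle to radians: theta = 56.08 deg = 0.9788 rad
sin(2*theta) = sin(1.9576) = 0.9261
R = 21.74^2 * 0.9261 / 9.81
R = 472.6276 * 0.9261 / 9.81 = 44.6194 m

44.6194 m


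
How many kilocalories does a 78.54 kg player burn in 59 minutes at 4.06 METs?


kcal = MET * mass * time_hr
Convert time: 59 min = 0.9833 hr
kcal = 4.06 * 78.54 * 0.9833
kcal = 313.5579 kcal

313.5579 kcal


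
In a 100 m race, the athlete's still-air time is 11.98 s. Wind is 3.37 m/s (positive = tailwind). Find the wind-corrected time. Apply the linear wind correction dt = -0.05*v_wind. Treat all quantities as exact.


dt = -0.05 * v_wind = -0.05 * 3.37 = -0.1685 s
t_corrected = t_still + dt = 11.98 + (-0.1685)
t_corrected = 11.8115 s

11.8115 s


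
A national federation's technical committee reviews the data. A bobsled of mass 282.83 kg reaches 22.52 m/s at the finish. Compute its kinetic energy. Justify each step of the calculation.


KE = 0.5 * m * v^2
KE = 0.5 * 282.83 * 22.52^2
KE = 0.5 * 282.83 * 507.1504 = 71718.6738 J

71718.6738 J


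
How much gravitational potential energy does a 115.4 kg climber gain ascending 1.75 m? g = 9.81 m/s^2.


PE = m * g * h
PE = 115.4 * 9.81 * 1.75
PE = 1132.074 * 1.75 = 1981.1295 J

1981.1295 J


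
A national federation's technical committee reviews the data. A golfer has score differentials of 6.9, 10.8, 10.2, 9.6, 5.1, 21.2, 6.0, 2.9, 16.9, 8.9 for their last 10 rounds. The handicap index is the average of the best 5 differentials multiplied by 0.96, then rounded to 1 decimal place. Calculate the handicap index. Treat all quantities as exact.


All differentials: 6.9, 10.8, 10.2, 9.6, 5.1, 21.2, 6.0, 2.9, 16.9, 8.9
Sorted: 2.9, 5.1, 6.0, 6.9, 8.9, 9.6, 10.2, 10.8, 16.9, 21.2
Best 5: 2.9, 5.1, 6.0, 6.9, 8.9
Average of best = 29.8 / 5 = 5.96
Raw index = 5.96 * 0.96 = 5.7216
Handicap index = round(5.7216, 1) = 5.7

5.7


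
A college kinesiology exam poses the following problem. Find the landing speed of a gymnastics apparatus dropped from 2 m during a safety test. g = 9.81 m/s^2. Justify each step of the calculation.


v = sqrt(2 * g * h)
v = sqrt(2 * 9.81 * 2)
v = sqrt(39.24) = 6.2642 m/s

6.2642 m/s


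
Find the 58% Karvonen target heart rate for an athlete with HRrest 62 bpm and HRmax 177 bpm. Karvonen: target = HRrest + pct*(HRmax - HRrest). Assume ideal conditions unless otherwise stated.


Target = HRrest + pct*(HRmax - HRrest)
Heart rate reserve = HRmax - HRrest = 177 - 62 = 115 bpm
Fraction = 58% = 0.58
Target = 62 + 0.58 * 115
Target = 62 + 66.7 = 128.7 bpm

128.7 bpm


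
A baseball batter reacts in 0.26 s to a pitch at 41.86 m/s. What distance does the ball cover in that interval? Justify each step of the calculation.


d = v * t
d = 41.86 * 0.26
d = 10.8836 m

10.8836 m


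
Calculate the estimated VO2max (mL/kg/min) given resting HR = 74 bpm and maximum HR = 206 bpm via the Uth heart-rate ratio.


VO2max = 15.3 * HRmax / HRrest
VO2max = 15.3 * 206 / 74
VO2max = 3151.8 / 74 = 42.5919 mL/kg/min

42.5919 mL/kg/min


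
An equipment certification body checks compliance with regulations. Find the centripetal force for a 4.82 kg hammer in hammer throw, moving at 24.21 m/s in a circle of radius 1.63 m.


Fc = m * v^2 / r
v^2 = 24.21^2 = 586.1241
Fc = 4.82 * 586.1241 / 1.63
Fc = 2825.1182 / 1.63 = 1733.2013 N

1733.2013 N


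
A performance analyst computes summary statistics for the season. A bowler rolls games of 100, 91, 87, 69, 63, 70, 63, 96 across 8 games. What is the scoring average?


Average = sum / n
Sum = 639
Average = 639 / 8 = 79.875

79.875


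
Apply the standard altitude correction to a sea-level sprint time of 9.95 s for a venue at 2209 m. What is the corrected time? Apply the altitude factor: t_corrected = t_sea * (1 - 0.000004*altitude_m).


Correction factor = 1 - 0.000004 * 2209 = 0.991164
t_corrected = t_sea * factor = 9.95 * 0.991164
t_corrected = 9.8621 s

9.8621 s


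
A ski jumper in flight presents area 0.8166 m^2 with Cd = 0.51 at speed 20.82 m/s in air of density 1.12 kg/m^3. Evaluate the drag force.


Fd = 0.5 * Cd * rho * A * v^2
Fd = 0.5 * 0.51 * 1.12 * 0.8166 * 20.82^2
v^2 = 433.4724
Fd = 0.5 * 0.51 * 1.12 * 0.8166 * 433.4724 = 101.0948 N

101.0948 N


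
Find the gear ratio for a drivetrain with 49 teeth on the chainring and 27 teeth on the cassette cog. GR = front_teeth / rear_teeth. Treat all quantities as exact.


GR = front_teeth / rear_teeth
GR = 49 / 27
GR = 1.8148

1.8148


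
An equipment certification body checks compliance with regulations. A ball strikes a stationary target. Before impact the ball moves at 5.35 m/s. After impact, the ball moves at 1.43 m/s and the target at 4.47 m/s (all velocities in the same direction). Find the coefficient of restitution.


e = (v2_after - v1_after) / (v1_before - v2_before)
Numerator = 4.47 - 1.43 = 3.04
Denominator = 5.35 - 0 = 5.35
e = 3.04 / 5.35 = 0.5682

0.5682


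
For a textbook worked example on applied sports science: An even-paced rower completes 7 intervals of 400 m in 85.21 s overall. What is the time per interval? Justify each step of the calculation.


Split time = total_time / n_laps = 85.21 / 7
Split time = 12.1729 s per lap

12.1729 s


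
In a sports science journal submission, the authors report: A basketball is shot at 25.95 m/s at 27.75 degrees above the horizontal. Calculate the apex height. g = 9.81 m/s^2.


H = (v*sin(theta))^2 / (2*g)
vy = v*sin(theta) = 25.95 * sin(27.75 deg) = 12.0827 m/s
H = vy^2 / (2*g) = 145.9916 / (2*9.81)
H = 145.9916 / 19.62 = 7.441 m

7.441 m


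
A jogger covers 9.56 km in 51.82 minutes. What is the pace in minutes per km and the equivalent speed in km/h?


Pace = time / distance = 51.82 min / 9.56 km = 5.4205 min/km
Speed = distance / time_in_hours = 9.56 / 0.8637 hr
Speed = 11.0691 km/h

5.4205 min/km, 11.0691 km/h


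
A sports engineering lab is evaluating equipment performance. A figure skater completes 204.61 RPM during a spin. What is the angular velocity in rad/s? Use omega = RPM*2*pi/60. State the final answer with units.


omega = RPM * 2 * pi / 60
omega = 204.61 * 2 * 3.14159 / 60
omega = 1285.6025 / 60 = 21.4267 rad/s

21.4267 rad/s


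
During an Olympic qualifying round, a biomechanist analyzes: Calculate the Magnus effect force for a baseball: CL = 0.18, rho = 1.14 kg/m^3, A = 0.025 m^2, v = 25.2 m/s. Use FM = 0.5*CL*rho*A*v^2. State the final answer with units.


FM = 0.5 * CL * rho * A * v^2
FM = 0.5 * 0.18 * 1.14 * 0.025 * 25.2^2
v^2 = 635.04
FM = 0.5 * 0.18 * 1.14 * 0.025 * 635.04 = 1.6289 N

1.6289 N


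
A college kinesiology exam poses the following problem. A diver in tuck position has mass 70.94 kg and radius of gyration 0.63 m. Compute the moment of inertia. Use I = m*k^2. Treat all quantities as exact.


I = m * k^2
I = 70.94 * 0.63^2
I = 70.94 * 0.3969 = 28.1561 kg*m^2

28.1561 kg*m^2


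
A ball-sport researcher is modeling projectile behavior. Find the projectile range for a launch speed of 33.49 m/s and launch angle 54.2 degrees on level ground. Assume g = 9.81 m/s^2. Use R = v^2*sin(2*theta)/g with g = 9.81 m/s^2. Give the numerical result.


R = v^2 * sin(2*theta) / g
Convert angle to radians: theta = 54.2 deg = 0.946 rad
sin(2*theta) = sin(1.8919) = 0.9489
R = 33.49^2 * 0.9489 / 9.81
R = 1121.5801 * 0.9489 / 9.81 = 108.4853 m

108.4853 m


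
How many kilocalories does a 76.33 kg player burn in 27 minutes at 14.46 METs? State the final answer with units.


kcal = MET * mass * time_hr
Convert time: 27 min = 0.45 hr
kcal = 14.46 * 76.33 * 0.45
kcal = 496.6793 kcal

496.6793 kcal


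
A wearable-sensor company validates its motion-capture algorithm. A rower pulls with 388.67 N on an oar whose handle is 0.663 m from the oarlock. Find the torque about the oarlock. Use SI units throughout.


tau = F * d
tau = 388.67 * 0.663
tau = 257.6882 N*m

257.6882 N*m


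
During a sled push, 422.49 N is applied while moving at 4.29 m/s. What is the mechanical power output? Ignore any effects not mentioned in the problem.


P = F * v
P = 422.49 * 4.29
P = 1812.4821 W

1812.4821 W


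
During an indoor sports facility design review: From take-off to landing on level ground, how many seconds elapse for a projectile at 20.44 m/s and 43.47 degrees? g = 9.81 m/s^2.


T = 2*v*sin(theta)/g
sin(theta) = sin(43.47 deg) = 0.688
T = 2*20.44*0.688 / 9.81
T = 28.1244 / 9.81 = 2.8669 s

2.8669 s


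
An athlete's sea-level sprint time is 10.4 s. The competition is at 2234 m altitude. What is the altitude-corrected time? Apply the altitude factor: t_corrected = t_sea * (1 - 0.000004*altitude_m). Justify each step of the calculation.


Correction factor = 1 - 0.000004 * 2234 = 0.991064
t_corrected = t_sea * factor = 10.4 * 0.991064
t_corrected = 10.3071 s

10.3071 s


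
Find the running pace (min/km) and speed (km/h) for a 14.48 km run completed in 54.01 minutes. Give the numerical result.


Pace = time / distance = 54.01 min / 14.48 km = 3.73 min/km
Speed = distance / time_in_hours = 14.48 / 0.9002 hr
Speed = 16.0859 km/h

3.73 min/km, 16.0859 km/h


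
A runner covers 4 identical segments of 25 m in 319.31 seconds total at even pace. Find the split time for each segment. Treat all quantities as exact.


Split time = total_time / n_laps = 319.31 / 4
Split time = 79.8275 s per lap

79.8275 s


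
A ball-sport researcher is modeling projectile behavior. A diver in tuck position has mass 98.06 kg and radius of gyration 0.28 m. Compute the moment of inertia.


I = m * k^2
I = 98.06 * 0.28^2
I = 98.06 * 0.0784 = 7.6879 kg*m^2

7.6879 kg*m^2


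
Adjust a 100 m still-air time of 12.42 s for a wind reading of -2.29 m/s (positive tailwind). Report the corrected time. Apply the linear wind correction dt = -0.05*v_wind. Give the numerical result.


dt = -0.05 * v_wind = -0.05 * -2.29 = 0.1145 s
t_corrected = t_still + dt = 12.42 + (0.1145)
t_corrected = 12.5345 s

12.5345 s


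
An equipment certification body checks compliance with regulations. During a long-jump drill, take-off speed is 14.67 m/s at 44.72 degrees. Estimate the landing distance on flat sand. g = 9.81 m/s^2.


R = v^2 * sin(2*theta) / g
Convert angle to radians: theta = 44.72 deg = 0.7805 rad
sin(2*theta) = sin(1.561) = 1
R = 14.67^2 * 1 / 9.81
R = 215.2089 * 1 / 9.81 = 21.9367 m

21.9367 m


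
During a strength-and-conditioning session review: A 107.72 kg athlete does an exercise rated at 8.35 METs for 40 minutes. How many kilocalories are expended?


kcal = MET * mass * time_hr
Convert time: 40 min = 0.6667 hr
kcal = 8.35 * 107.72 * 0.6667
kcal = 599.6413 kcal

599.6413 kcal


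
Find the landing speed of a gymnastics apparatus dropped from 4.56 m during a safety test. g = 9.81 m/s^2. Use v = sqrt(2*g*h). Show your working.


v = sqrt(2 * g * h)
v = sqrt(2 * 9.81 * 4.56)
v = sqrt(89.4672) = 9.4587 m/s

9.4587 m/s


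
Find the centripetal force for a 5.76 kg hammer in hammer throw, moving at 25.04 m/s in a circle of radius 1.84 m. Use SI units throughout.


Fc = m * v^2 / r
v^2 = 25.04^2 = 627.0016
Fc = 5.76 * 627.0016 / 1.84
Fc = 3611.5292 / 1.84 = 1962.7876 N

1962.7876 N
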